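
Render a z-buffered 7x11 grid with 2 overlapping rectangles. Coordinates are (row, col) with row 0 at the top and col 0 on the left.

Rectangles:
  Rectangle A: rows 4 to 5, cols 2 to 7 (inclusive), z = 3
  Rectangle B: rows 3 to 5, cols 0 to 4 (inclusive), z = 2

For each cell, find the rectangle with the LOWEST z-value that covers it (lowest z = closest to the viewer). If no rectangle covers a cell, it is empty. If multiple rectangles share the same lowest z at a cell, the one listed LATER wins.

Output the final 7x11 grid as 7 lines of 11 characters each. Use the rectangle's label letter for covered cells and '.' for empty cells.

...........
...........
...........
BBBBB......
BBBBBAAA...
BBBBBAAA...
...........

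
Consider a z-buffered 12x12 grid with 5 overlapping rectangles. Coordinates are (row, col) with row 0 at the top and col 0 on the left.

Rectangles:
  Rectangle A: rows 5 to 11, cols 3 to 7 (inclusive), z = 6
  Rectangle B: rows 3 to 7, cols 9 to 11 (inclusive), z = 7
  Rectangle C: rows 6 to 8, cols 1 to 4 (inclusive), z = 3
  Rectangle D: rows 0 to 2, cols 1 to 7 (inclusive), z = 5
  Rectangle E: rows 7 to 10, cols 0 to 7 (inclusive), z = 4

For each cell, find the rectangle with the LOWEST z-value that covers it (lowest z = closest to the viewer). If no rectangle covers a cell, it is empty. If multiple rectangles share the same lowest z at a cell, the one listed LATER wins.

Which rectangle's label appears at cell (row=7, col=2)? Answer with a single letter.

Answer: C

Derivation:
Check cell (7,2):
  A: rows 5-11 cols 3-7 -> outside (col miss)
  B: rows 3-7 cols 9-11 -> outside (col miss)
  C: rows 6-8 cols 1-4 z=3 -> covers; best now C (z=3)
  D: rows 0-2 cols 1-7 -> outside (row miss)
  E: rows 7-10 cols 0-7 z=4 -> covers; best now C (z=3)
Winner: C at z=3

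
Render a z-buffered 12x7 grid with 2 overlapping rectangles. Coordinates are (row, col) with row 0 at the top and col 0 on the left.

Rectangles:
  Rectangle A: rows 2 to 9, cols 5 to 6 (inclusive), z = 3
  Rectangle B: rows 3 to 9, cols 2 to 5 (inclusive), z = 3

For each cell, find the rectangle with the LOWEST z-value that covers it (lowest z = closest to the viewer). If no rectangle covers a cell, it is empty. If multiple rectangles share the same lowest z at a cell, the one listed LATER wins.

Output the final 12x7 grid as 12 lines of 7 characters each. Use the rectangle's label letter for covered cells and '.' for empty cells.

.......
.......
.....AA
..BBBBA
..BBBBA
..BBBBA
..BBBBA
..BBBBA
..BBBBA
..BBBBA
.......
.......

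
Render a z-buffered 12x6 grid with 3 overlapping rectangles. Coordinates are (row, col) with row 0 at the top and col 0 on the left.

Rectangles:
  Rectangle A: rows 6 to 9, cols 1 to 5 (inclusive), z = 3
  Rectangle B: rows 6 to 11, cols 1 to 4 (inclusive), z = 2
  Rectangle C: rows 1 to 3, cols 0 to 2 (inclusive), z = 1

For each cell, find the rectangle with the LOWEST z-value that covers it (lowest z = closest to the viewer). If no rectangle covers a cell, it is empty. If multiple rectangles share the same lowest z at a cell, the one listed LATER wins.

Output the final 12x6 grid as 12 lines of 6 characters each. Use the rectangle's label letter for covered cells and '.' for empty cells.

......
CCC...
CCC...
CCC...
......
......
.BBBBA
.BBBBA
.BBBBA
.BBBBA
.BBBB.
.BBBB.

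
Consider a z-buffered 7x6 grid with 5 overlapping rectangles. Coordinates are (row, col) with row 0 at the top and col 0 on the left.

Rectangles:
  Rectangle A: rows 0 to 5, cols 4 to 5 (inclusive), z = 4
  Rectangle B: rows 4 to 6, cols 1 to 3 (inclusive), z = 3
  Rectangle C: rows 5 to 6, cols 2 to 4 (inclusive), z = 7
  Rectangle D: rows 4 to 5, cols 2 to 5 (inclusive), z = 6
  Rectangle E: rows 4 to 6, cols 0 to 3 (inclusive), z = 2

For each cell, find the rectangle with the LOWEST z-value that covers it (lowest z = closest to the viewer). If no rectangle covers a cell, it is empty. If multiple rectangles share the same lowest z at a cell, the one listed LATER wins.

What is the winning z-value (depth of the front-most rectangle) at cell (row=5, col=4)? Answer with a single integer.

Answer: 4

Derivation:
Check cell (5,4):
  A: rows 0-5 cols 4-5 z=4 -> covers; best now A (z=4)
  B: rows 4-6 cols 1-3 -> outside (col miss)
  C: rows 5-6 cols 2-4 z=7 -> covers; best now A (z=4)
  D: rows 4-5 cols 2-5 z=6 -> covers; best now A (z=4)
  E: rows 4-6 cols 0-3 -> outside (col miss)
Winner: A at z=4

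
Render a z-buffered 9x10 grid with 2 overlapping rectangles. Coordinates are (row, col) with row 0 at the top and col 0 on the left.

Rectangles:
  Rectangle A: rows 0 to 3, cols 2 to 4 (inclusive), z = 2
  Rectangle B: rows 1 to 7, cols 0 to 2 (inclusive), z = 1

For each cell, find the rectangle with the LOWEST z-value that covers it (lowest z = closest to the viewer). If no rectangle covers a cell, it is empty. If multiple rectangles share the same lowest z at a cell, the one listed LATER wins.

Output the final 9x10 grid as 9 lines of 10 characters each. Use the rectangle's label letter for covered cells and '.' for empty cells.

..AAA.....
BBBAA.....
BBBAA.....
BBBAA.....
BBB.......
BBB.......
BBB.......
BBB.......
..........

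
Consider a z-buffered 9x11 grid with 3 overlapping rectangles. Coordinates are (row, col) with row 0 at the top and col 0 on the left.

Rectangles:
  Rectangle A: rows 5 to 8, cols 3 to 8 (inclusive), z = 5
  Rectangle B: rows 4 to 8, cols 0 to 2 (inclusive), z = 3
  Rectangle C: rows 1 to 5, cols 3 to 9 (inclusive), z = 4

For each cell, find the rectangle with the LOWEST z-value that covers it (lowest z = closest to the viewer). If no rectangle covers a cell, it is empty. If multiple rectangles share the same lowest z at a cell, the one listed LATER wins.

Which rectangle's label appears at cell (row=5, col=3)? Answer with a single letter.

Answer: C

Derivation:
Check cell (5,3):
  A: rows 5-8 cols 3-8 z=5 -> covers; best now A (z=5)
  B: rows 4-8 cols 0-2 -> outside (col miss)
  C: rows 1-5 cols 3-9 z=4 -> covers; best now C (z=4)
Winner: C at z=4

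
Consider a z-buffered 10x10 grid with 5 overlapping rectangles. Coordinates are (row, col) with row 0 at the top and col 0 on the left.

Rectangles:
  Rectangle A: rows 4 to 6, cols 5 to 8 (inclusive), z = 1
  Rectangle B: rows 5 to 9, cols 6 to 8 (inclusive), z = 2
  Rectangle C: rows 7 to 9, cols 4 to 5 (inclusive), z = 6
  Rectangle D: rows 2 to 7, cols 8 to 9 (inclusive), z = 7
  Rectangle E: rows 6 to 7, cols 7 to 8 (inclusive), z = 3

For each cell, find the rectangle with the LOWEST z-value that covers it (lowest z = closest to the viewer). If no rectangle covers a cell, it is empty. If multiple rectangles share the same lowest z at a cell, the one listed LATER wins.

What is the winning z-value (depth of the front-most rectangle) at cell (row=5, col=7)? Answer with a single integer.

Answer: 1

Derivation:
Check cell (5,7):
  A: rows 4-6 cols 5-8 z=1 -> covers; best now A (z=1)
  B: rows 5-9 cols 6-8 z=2 -> covers; best now A (z=1)
  C: rows 7-9 cols 4-5 -> outside (row miss)
  D: rows 2-7 cols 8-9 -> outside (col miss)
  E: rows 6-7 cols 7-8 -> outside (row miss)
Winner: A at z=1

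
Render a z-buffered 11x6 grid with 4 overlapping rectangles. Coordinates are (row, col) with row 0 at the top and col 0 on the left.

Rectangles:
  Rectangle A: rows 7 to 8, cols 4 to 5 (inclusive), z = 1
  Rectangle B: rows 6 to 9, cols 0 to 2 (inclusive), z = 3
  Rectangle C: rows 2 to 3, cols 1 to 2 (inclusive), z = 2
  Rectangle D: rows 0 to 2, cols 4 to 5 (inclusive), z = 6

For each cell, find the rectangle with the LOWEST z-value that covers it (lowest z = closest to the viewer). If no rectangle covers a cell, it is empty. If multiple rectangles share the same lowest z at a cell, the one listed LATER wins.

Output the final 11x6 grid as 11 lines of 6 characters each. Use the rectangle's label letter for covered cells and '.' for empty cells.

....DD
....DD
.CC.DD
.CC...
......
......
BBB...
BBB.AA
BBB.AA
BBB...
......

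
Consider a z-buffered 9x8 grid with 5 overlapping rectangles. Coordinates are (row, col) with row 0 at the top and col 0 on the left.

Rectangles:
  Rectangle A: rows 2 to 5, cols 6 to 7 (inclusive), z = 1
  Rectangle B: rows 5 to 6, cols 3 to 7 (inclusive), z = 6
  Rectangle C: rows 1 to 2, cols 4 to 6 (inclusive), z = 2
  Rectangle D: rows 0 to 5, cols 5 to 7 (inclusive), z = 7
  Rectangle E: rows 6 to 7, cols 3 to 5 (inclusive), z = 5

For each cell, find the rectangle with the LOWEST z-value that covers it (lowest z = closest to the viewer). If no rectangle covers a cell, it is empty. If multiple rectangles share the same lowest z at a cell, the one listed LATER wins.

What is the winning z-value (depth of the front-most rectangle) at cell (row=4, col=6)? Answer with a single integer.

Answer: 1

Derivation:
Check cell (4,6):
  A: rows 2-5 cols 6-7 z=1 -> covers; best now A (z=1)
  B: rows 5-6 cols 3-7 -> outside (row miss)
  C: rows 1-2 cols 4-6 -> outside (row miss)
  D: rows 0-5 cols 5-7 z=7 -> covers; best now A (z=1)
  E: rows 6-7 cols 3-5 -> outside (row miss)
Winner: A at z=1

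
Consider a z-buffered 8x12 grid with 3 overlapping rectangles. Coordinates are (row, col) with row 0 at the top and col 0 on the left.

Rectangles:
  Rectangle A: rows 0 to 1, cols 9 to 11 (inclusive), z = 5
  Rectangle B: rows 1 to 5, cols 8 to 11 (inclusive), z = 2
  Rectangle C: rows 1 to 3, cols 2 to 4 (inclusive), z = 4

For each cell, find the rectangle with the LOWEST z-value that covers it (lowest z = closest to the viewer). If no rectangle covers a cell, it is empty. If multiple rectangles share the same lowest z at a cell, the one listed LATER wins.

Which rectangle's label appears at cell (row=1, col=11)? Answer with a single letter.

Check cell (1,11):
  A: rows 0-1 cols 9-11 z=5 -> covers; best now A (z=5)
  B: rows 1-5 cols 8-11 z=2 -> covers; best now B (z=2)
  C: rows 1-3 cols 2-4 -> outside (col miss)
Winner: B at z=2

Answer: B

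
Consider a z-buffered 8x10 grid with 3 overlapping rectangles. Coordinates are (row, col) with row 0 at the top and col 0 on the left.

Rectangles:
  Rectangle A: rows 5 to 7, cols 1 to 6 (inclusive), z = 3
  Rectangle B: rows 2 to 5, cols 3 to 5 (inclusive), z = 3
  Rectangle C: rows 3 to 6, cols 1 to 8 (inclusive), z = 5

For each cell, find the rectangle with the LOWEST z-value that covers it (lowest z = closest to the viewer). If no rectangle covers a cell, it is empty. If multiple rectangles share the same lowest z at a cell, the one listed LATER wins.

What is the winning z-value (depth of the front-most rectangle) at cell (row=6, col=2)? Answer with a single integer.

Answer: 3

Derivation:
Check cell (6,2):
  A: rows 5-7 cols 1-6 z=3 -> covers; best now A (z=3)
  B: rows 2-5 cols 3-5 -> outside (row miss)
  C: rows 3-6 cols 1-8 z=5 -> covers; best now A (z=3)
Winner: A at z=3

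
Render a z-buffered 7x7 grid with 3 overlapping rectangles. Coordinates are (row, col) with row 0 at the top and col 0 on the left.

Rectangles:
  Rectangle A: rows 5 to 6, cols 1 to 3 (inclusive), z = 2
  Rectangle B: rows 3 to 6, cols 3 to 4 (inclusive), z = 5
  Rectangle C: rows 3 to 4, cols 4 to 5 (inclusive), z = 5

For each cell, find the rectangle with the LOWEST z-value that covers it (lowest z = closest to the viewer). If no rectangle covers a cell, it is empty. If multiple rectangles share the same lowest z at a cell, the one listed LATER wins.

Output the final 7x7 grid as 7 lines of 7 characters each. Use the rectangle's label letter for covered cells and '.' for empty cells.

.......
.......
.......
...BCC.
...BCC.
.AAAB..
.AAAB..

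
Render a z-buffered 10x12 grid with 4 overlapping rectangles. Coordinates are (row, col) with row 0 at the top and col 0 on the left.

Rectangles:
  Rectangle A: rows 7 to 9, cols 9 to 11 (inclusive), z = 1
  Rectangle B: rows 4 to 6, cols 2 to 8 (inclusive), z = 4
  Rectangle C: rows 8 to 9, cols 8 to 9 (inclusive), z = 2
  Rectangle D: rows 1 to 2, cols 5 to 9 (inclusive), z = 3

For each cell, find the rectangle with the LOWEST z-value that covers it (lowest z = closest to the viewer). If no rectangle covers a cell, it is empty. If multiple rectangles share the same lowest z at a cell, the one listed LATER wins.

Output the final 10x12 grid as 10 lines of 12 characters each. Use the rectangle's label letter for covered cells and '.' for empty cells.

............
.....DDDDD..
.....DDDDD..
............
..BBBBBBB...
..BBBBBBB...
..BBBBBBB...
.........AAA
........CAAA
........CAAA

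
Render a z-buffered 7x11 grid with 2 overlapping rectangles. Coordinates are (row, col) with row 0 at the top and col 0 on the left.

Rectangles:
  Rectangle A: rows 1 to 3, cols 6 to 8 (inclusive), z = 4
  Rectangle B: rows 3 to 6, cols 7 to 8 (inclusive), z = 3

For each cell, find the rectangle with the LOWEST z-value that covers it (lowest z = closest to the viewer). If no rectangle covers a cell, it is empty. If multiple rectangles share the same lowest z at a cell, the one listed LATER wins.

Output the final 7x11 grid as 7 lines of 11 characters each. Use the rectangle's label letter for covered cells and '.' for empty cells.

...........
......AAA..
......AAA..
......ABB..
.......BB..
.......BB..
.......BB..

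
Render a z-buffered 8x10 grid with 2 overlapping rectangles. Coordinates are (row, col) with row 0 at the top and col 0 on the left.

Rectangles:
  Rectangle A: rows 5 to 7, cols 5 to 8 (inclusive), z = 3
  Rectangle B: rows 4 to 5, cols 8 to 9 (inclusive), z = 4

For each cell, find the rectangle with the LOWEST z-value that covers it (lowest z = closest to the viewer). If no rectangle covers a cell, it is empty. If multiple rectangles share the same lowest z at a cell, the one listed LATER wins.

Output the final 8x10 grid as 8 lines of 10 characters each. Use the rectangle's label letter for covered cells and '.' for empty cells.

..........
..........
..........
..........
........BB
.....AAAAB
.....AAAA.
.....AAAA.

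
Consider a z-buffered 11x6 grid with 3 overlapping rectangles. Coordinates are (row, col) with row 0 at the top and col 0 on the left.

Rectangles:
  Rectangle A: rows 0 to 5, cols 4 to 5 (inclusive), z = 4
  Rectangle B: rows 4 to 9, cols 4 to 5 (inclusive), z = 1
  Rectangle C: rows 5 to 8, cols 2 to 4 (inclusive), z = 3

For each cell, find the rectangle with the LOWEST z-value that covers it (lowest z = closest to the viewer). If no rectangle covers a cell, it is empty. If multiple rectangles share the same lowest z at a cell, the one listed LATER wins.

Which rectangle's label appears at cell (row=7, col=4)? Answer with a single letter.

Check cell (7,4):
  A: rows 0-5 cols 4-5 -> outside (row miss)
  B: rows 4-9 cols 4-5 z=1 -> covers; best now B (z=1)
  C: rows 5-8 cols 2-4 z=3 -> covers; best now B (z=1)
Winner: B at z=1

Answer: B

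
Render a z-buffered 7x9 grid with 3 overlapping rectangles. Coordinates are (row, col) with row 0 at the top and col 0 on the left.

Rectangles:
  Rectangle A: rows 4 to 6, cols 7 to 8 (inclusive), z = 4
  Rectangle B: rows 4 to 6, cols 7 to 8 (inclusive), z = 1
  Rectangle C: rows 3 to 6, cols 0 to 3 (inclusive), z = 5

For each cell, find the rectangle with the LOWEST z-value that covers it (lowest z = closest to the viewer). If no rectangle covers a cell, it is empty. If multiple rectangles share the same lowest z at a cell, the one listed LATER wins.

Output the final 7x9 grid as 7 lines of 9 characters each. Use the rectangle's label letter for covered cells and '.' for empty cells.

.........
.........
.........
CCCC.....
CCCC...BB
CCCC...BB
CCCC...BB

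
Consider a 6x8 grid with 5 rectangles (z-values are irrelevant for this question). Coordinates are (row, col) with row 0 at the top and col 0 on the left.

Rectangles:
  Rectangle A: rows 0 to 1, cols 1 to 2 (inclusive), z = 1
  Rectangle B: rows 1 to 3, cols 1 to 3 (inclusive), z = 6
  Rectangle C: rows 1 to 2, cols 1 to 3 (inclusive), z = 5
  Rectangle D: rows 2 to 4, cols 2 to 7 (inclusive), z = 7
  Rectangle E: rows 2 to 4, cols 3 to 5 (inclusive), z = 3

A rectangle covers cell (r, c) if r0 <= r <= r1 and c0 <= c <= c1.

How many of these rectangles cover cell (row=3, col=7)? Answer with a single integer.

Check cell (3,7):
  A: rows 0-1 cols 1-2 -> outside (row miss)
  B: rows 1-3 cols 1-3 -> outside (col miss)
  C: rows 1-2 cols 1-3 -> outside (row miss)
  D: rows 2-4 cols 2-7 -> covers
  E: rows 2-4 cols 3-5 -> outside (col miss)
Count covering = 1

Answer: 1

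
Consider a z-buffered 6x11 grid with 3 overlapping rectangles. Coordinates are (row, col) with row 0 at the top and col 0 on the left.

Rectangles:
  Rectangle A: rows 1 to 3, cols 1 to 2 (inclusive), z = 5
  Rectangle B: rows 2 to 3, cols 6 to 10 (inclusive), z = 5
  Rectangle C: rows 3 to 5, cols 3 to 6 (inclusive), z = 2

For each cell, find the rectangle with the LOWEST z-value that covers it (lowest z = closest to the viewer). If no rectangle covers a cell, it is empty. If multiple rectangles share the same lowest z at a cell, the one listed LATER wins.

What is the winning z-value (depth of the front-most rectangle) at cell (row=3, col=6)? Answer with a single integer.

Answer: 2

Derivation:
Check cell (3,6):
  A: rows 1-3 cols 1-2 -> outside (col miss)
  B: rows 2-3 cols 6-10 z=5 -> covers; best now B (z=5)
  C: rows 3-5 cols 3-6 z=2 -> covers; best now C (z=2)
Winner: C at z=2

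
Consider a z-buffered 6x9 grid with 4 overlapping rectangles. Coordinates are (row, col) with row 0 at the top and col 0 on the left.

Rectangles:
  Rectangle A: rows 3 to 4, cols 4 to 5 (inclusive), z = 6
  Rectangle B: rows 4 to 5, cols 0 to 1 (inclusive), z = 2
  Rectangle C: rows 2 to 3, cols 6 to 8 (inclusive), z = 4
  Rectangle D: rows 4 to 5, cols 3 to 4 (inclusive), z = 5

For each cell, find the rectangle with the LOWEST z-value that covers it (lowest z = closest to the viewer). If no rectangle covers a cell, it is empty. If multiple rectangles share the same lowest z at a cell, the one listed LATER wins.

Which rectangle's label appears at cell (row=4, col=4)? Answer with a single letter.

Answer: D

Derivation:
Check cell (4,4):
  A: rows 3-4 cols 4-5 z=6 -> covers; best now A (z=6)
  B: rows 4-5 cols 0-1 -> outside (col miss)
  C: rows 2-3 cols 6-8 -> outside (row miss)
  D: rows 4-5 cols 3-4 z=5 -> covers; best now D (z=5)
Winner: D at z=5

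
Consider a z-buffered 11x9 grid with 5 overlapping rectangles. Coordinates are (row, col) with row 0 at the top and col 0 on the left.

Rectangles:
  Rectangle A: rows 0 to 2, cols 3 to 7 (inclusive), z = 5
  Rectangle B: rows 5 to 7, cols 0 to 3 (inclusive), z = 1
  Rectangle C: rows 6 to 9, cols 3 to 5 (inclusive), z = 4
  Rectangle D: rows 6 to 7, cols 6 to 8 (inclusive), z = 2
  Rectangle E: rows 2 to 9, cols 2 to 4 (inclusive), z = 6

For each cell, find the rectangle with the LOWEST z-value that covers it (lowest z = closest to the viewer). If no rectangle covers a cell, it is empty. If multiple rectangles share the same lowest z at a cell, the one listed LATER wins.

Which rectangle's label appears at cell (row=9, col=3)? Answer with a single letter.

Answer: C

Derivation:
Check cell (9,3):
  A: rows 0-2 cols 3-7 -> outside (row miss)
  B: rows 5-7 cols 0-3 -> outside (row miss)
  C: rows 6-9 cols 3-5 z=4 -> covers; best now C (z=4)
  D: rows 6-7 cols 6-8 -> outside (row miss)
  E: rows 2-9 cols 2-4 z=6 -> covers; best now C (z=4)
Winner: C at z=4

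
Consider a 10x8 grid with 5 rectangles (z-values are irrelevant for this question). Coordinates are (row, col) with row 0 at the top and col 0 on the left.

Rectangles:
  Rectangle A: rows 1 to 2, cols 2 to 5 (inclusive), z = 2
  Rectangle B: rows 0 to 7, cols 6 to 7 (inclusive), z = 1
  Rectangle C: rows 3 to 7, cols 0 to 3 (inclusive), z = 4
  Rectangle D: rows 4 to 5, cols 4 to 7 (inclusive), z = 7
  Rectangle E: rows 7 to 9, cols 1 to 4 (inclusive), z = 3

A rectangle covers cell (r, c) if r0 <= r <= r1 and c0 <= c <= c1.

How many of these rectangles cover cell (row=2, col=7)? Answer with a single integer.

Answer: 1

Derivation:
Check cell (2,7):
  A: rows 1-2 cols 2-5 -> outside (col miss)
  B: rows 0-7 cols 6-7 -> covers
  C: rows 3-7 cols 0-3 -> outside (row miss)
  D: rows 4-5 cols 4-7 -> outside (row miss)
  E: rows 7-9 cols 1-4 -> outside (row miss)
Count covering = 1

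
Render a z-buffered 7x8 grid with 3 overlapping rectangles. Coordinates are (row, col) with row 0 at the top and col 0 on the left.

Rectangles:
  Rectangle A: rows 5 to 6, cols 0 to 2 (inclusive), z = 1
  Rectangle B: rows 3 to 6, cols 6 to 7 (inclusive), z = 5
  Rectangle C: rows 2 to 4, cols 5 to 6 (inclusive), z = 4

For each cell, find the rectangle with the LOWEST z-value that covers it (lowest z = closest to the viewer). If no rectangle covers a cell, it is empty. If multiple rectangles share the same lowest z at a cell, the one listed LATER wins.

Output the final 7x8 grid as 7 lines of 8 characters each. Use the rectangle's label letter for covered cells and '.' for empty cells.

........
........
.....CC.
.....CCB
.....CCB
AAA...BB
AAA...BB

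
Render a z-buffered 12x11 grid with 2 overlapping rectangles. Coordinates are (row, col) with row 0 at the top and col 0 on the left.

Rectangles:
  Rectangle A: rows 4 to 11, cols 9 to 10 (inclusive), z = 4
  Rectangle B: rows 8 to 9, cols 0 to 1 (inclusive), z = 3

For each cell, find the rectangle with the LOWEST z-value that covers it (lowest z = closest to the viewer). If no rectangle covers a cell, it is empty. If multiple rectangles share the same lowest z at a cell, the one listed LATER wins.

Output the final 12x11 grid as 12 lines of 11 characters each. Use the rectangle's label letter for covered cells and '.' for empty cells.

...........
...........
...........
...........
.........AA
.........AA
.........AA
.........AA
BB.......AA
BB.......AA
.........AA
.........AA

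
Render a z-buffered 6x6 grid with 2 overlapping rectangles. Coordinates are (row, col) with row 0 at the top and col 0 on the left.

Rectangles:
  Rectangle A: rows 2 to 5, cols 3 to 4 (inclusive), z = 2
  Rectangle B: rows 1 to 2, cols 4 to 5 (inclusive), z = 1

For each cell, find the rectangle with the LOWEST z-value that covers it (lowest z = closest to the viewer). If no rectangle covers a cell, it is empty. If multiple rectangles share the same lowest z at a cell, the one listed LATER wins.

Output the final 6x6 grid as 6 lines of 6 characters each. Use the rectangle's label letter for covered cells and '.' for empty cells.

......
....BB
...ABB
...AA.
...AA.
...AA.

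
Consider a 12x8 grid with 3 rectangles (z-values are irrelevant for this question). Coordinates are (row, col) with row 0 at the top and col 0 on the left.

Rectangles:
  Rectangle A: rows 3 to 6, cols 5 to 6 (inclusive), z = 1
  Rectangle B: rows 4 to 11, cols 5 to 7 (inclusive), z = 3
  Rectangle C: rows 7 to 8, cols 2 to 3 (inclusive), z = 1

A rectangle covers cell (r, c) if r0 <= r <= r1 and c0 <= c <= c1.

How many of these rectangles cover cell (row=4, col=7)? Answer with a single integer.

Answer: 1

Derivation:
Check cell (4,7):
  A: rows 3-6 cols 5-6 -> outside (col miss)
  B: rows 4-11 cols 5-7 -> covers
  C: rows 7-8 cols 2-3 -> outside (row miss)
Count covering = 1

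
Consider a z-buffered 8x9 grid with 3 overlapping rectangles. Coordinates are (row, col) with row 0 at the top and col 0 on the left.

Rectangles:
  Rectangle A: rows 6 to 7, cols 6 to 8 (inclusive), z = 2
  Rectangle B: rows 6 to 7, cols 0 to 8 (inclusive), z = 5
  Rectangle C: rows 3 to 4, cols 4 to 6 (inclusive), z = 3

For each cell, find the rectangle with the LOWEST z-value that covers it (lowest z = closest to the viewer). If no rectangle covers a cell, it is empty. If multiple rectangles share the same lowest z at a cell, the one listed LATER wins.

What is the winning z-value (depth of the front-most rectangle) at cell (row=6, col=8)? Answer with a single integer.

Check cell (6,8):
  A: rows 6-7 cols 6-8 z=2 -> covers; best now A (z=2)
  B: rows 6-7 cols 0-8 z=5 -> covers; best now A (z=2)
  C: rows 3-4 cols 4-6 -> outside (row miss)
Winner: A at z=2

Answer: 2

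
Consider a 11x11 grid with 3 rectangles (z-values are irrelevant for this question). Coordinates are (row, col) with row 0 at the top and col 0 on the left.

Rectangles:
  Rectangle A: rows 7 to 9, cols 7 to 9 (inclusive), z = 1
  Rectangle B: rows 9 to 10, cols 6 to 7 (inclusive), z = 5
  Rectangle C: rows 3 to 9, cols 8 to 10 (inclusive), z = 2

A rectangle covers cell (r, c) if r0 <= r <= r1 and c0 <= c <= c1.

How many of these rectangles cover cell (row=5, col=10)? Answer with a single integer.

Check cell (5,10):
  A: rows 7-9 cols 7-9 -> outside (row miss)
  B: rows 9-10 cols 6-7 -> outside (row miss)
  C: rows 3-9 cols 8-10 -> covers
Count covering = 1

Answer: 1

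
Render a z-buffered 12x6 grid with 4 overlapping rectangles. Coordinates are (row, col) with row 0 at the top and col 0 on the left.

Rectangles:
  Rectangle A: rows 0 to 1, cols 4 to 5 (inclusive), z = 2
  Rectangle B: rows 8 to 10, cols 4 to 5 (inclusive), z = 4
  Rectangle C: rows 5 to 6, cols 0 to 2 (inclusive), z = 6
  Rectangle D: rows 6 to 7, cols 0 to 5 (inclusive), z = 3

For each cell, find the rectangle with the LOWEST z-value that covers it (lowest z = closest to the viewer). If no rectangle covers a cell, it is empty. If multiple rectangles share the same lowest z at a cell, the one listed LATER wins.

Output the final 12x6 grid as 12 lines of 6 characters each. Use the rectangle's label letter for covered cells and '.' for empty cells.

....AA
....AA
......
......
......
CCC...
DDDDDD
DDDDDD
....BB
....BB
....BB
......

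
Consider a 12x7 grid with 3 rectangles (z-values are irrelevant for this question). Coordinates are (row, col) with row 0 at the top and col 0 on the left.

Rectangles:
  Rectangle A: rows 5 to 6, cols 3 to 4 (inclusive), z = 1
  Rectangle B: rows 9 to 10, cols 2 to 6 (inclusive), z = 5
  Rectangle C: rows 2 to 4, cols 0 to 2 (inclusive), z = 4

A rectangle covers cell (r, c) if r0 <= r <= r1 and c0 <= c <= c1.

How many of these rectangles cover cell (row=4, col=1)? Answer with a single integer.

Check cell (4,1):
  A: rows 5-6 cols 3-4 -> outside (row miss)
  B: rows 9-10 cols 2-6 -> outside (row miss)
  C: rows 2-4 cols 0-2 -> covers
Count covering = 1

Answer: 1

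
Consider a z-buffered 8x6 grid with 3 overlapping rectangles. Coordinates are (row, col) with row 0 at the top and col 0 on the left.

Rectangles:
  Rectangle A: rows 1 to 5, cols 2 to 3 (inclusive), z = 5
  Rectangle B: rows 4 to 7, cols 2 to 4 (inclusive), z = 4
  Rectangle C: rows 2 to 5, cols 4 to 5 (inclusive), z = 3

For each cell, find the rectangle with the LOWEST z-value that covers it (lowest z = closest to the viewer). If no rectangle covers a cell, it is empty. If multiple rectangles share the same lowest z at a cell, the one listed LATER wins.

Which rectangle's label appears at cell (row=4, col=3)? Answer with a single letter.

Check cell (4,3):
  A: rows 1-5 cols 2-3 z=5 -> covers; best now A (z=5)
  B: rows 4-7 cols 2-4 z=4 -> covers; best now B (z=4)
  C: rows 2-5 cols 4-5 -> outside (col miss)
Winner: B at z=4

Answer: B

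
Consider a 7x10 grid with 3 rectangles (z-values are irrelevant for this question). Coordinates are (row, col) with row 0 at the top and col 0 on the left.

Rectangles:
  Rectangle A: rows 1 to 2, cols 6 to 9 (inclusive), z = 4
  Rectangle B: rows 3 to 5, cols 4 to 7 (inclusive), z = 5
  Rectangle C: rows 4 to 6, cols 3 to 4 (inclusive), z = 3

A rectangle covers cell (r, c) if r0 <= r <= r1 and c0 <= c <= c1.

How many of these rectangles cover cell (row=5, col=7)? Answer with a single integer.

Answer: 1

Derivation:
Check cell (5,7):
  A: rows 1-2 cols 6-9 -> outside (row miss)
  B: rows 3-5 cols 4-7 -> covers
  C: rows 4-6 cols 3-4 -> outside (col miss)
Count covering = 1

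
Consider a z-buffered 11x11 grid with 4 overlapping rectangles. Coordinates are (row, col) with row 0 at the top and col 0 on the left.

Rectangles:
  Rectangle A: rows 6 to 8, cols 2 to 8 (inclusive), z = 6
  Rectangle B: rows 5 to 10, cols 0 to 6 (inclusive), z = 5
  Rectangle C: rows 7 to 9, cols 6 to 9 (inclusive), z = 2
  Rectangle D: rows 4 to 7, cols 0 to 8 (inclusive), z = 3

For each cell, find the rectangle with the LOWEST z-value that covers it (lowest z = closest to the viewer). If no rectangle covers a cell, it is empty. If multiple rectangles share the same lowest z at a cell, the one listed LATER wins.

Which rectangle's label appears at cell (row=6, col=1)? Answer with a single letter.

Answer: D

Derivation:
Check cell (6,1):
  A: rows 6-8 cols 2-8 -> outside (col miss)
  B: rows 5-10 cols 0-6 z=5 -> covers; best now B (z=5)
  C: rows 7-9 cols 6-9 -> outside (row miss)
  D: rows 4-7 cols 0-8 z=3 -> covers; best now D (z=3)
Winner: D at z=3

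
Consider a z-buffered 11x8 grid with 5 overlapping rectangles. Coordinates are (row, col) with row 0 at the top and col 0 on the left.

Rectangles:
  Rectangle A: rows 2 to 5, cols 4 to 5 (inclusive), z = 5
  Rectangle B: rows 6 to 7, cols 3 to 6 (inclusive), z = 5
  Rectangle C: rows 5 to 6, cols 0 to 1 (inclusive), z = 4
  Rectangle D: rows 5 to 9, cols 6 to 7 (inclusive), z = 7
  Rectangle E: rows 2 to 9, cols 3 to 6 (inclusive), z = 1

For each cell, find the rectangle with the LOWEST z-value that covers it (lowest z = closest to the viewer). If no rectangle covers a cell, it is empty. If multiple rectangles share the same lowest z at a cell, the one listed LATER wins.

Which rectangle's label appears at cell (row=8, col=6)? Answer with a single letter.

Answer: E

Derivation:
Check cell (8,6):
  A: rows 2-5 cols 4-5 -> outside (row miss)
  B: rows 6-7 cols 3-6 -> outside (row miss)
  C: rows 5-6 cols 0-1 -> outside (row miss)
  D: rows 5-9 cols 6-7 z=7 -> covers; best now D (z=7)
  E: rows 2-9 cols 3-6 z=1 -> covers; best now E (z=1)
Winner: E at z=1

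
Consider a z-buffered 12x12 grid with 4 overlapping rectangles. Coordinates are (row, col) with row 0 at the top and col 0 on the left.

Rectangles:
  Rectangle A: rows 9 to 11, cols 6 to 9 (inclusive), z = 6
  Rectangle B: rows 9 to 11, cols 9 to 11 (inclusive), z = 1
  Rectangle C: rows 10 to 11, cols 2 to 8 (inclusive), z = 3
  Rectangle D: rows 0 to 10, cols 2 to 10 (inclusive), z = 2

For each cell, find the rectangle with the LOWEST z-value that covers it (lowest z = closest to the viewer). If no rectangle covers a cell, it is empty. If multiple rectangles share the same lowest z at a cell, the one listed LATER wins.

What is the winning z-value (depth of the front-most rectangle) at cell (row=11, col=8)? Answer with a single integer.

Answer: 3

Derivation:
Check cell (11,8):
  A: rows 9-11 cols 6-9 z=6 -> covers; best now A (z=6)
  B: rows 9-11 cols 9-11 -> outside (col miss)
  C: rows 10-11 cols 2-8 z=3 -> covers; best now C (z=3)
  D: rows 0-10 cols 2-10 -> outside (row miss)
Winner: C at z=3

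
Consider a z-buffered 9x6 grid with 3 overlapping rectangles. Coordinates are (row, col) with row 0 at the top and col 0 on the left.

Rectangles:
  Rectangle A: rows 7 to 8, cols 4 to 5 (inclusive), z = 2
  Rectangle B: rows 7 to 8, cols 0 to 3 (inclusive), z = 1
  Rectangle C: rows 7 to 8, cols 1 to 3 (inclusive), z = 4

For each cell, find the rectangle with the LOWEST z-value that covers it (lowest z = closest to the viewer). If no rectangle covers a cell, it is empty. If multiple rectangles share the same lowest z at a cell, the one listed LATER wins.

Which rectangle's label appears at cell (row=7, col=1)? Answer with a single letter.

Check cell (7,1):
  A: rows 7-8 cols 4-5 -> outside (col miss)
  B: rows 7-8 cols 0-3 z=1 -> covers; best now B (z=1)
  C: rows 7-8 cols 1-3 z=4 -> covers; best now B (z=1)
Winner: B at z=1

Answer: B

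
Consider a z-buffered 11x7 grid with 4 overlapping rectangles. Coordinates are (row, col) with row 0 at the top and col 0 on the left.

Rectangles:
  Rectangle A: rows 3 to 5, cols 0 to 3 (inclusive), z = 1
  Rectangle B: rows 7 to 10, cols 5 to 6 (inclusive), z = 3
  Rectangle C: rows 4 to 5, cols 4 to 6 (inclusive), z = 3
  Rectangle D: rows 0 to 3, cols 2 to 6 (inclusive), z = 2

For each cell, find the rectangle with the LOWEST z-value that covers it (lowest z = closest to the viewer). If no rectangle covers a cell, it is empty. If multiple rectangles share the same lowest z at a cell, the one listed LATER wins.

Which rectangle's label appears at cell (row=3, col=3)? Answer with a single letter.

Check cell (3,3):
  A: rows 3-5 cols 0-3 z=1 -> covers; best now A (z=1)
  B: rows 7-10 cols 5-6 -> outside (row miss)
  C: rows 4-5 cols 4-6 -> outside (row miss)
  D: rows 0-3 cols 2-6 z=2 -> covers; best now A (z=1)
Winner: A at z=1

Answer: A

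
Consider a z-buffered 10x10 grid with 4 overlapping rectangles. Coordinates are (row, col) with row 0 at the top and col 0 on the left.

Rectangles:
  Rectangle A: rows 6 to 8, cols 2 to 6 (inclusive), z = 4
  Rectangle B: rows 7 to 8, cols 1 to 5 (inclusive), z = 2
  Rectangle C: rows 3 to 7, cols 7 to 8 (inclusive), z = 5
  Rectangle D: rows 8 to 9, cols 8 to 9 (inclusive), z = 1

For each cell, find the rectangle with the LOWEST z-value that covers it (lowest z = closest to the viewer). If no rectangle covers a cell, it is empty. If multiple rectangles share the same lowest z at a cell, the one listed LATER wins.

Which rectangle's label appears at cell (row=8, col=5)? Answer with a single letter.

Check cell (8,5):
  A: rows 6-8 cols 2-6 z=4 -> covers; best now A (z=4)
  B: rows 7-8 cols 1-5 z=2 -> covers; best now B (z=2)
  C: rows 3-7 cols 7-8 -> outside (row miss)
  D: rows 8-9 cols 8-9 -> outside (col miss)
Winner: B at z=2

Answer: B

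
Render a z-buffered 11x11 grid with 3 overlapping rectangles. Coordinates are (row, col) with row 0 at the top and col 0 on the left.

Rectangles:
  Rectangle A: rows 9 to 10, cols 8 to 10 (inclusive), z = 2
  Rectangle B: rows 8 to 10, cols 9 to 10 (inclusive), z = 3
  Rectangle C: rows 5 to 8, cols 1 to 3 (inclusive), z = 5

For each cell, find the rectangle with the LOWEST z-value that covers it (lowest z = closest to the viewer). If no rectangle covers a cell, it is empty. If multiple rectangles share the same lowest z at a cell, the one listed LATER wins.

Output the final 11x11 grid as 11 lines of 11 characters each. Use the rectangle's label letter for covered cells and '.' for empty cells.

...........
...........
...........
...........
...........
.CCC.......
.CCC.......
.CCC.......
.CCC.....BB
........AAA
........AAA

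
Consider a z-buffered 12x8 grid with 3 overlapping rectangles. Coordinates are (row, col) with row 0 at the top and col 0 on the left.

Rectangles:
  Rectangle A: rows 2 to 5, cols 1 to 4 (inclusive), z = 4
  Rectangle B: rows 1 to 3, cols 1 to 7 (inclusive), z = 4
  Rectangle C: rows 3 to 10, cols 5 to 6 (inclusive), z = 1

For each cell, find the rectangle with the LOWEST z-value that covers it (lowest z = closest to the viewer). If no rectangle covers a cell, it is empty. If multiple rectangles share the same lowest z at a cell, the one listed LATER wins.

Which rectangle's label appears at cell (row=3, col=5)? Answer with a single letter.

Answer: C

Derivation:
Check cell (3,5):
  A: rows 2-5 cols 1-4 -> outside (col miss)
  B: rows 1-3 cols 1-7 z=4 -> covers; best now B (z=4)
  C: rows 3-10 cols 5-6 z=1 -> covers; best now C (z=1)
Winner: C at z=1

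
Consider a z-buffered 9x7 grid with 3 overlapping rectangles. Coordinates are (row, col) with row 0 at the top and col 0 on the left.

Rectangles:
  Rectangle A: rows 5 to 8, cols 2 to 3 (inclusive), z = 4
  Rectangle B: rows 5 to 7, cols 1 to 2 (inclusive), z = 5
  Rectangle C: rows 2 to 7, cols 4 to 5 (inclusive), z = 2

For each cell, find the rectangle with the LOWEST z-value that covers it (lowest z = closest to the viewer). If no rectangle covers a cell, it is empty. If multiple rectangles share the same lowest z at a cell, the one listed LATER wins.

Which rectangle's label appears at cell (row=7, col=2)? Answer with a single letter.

Check cell (7,2):
  A: rows 5-8 cols 2-3 z=4 -> covers; best now A (z=4)
  B: rows 5-7 cols 1-2 z=5 -> covers; best now A (z=4)
  C: rows 2-7 cols 4-5 -> outside (col miss)
Winner: A at z=4

Answer: A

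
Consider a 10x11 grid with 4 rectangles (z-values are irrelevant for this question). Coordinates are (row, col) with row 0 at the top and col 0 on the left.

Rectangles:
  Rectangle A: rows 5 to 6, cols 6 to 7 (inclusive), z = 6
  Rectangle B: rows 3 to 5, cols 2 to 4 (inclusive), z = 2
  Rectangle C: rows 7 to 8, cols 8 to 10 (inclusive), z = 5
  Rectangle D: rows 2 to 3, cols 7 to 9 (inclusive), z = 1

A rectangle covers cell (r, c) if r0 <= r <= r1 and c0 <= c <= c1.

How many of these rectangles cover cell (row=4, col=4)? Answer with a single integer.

Check cell (4,4):
  A: rows 5-6 cols 6-7 -> outside (row miss)
  B: rows 3-5 cols 2-4 -> covers
  C: rows 7-8 cols 8-10 -> outside (row miss)
  D: rows 2-3 cols 7-9 -> outside (row miss)
Count covering = 1

Answer: 1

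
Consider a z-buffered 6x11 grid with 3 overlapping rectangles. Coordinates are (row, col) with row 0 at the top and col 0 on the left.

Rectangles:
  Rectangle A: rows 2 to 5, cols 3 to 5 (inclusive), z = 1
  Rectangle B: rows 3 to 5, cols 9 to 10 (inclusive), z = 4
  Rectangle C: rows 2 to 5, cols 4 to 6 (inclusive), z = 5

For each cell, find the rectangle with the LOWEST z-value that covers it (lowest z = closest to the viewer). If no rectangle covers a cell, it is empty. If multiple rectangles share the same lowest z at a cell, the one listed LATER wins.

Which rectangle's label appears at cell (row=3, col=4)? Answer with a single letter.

Answer: A

Derivation:
Check cell (3,4):
  A: rows 2-5 cols 3-5 z=1 -> covers; best now A (z=1)
  B: rows 3-5 cols 9-10 -> outside (col miss)
  C: rows 2-5 cols 4-6 z=5 -> covers; best now A (z=1)
Winner: A at z=1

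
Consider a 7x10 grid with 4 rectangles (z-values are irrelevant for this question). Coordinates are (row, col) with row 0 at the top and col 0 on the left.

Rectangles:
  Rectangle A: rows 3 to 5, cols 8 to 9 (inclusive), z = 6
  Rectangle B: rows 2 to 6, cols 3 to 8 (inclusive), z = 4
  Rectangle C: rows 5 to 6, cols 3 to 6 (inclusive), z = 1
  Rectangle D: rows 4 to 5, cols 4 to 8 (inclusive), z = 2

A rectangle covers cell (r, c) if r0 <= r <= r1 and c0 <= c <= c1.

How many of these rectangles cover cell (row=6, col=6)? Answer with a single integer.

Check cell (6,6):
  A: rows 3-5 cols 8-9 -> outside (row miss)
  B: rows 2-6 cols 3-8 -> covers
  C: rows 5-6 cols 3-6 -> covers
  D: rows 4-5 cols 4-8 -> outside (row miss)
Count covering = 2

Answer: 2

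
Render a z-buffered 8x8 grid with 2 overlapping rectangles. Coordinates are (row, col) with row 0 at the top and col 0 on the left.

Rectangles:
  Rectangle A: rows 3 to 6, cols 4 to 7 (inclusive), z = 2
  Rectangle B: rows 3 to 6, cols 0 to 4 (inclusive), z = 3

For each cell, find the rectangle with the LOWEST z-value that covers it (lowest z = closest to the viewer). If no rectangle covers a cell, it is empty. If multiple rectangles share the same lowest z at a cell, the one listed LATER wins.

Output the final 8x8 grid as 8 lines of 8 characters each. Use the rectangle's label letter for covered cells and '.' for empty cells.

........
........
........
BBBBAAAA
BBBBAAAA
BBBBAAAA
BBBBAAAA
........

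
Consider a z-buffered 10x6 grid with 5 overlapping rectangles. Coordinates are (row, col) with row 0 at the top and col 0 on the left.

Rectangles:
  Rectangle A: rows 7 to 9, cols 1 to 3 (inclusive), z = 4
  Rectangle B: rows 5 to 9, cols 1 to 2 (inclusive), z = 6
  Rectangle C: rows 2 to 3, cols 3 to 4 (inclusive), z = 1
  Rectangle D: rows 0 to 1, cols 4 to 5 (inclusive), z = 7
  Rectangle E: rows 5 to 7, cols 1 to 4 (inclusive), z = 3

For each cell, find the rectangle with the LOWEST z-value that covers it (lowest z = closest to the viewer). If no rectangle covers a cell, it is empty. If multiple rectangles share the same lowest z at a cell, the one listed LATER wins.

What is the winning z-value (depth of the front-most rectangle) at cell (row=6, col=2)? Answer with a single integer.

Answer: 3

Derivation:
Check cell (6,2):
  A: rows 7-9 cols 1-3 -> outside (row miss)
  B: rows 5-9 cols 1-2 z=6 -> covers; best now B (z=6)
  C: rows 2-3 cols 3-4 -> outside (row miss)
  D: rows 0-1 cols 4-5 -> outside (row miss)
  E: rows 5-7 cols 1-4 z=3 -> covers; best now E (z=3)
Winner: E at z=3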